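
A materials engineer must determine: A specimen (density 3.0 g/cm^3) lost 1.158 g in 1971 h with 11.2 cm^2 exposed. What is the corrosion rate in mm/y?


Apply the mm/y weight-loss relation: CR = 87600 * W / (D * A * T)
Numerator: 87600 * 1.158 = 101440.8
Denominator: 3.0 * 11.2 * 1971 = 66225.6
CR = 101440.8 / 66225.6 = 1.531746 mm/y

1.531746 mm/y


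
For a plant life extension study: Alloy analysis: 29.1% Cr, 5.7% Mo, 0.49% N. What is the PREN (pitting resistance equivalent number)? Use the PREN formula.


Apply the PREN formula: PREN = Cr + 3.3*Mo + 16*N
PREN = 29.1 + 3.3*5.7 + 16*0.49
PREN = 29.1 + 18.81 + 7.84 = 55.75

55.75


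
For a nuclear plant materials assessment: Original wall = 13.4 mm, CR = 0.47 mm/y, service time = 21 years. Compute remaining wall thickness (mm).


Remaining wall = original − CR × time
t = 13.4 − 0.47*21 = 13.4 − 9.87 = 3.53 mm

3.53 mm


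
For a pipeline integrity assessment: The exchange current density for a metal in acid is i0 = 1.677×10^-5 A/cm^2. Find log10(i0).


i0 = 1.677×10^-5 A/cm^2
log10(i0) = -4.775

-4.775


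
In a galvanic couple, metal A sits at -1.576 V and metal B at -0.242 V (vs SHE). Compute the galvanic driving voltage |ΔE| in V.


Driving voltage is the absolute potential difference.
|ΔE| = |-1.576 − (-0.242)| = 1.334 V

1.334 V


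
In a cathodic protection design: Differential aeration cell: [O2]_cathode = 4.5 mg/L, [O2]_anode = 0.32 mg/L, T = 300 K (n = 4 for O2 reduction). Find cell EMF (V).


Apply the Nernst concentration-cell relation: E = (RT/nF)*ln(C_cathode/C_anode)
RT/nF = 8.314*300/(4*96485) = 0.00646266 V
ln(4.5/0.32) = 2.64351
E = 0.00646266 * 2.64351 = 0.01708 V

0.01708 V


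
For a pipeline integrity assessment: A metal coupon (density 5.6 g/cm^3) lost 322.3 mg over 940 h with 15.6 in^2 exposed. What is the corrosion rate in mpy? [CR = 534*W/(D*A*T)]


Apply the mpy weight-loss relation: CR = 534 * W / (D * A * T)
Numerator: 534 * 322.3 = 172108.2
Denominator: 5.6 * 15.6 * 940 = 82118.4
CR = 172108.2 / 82118.4 = 2.096 mpy

2.096 mpy


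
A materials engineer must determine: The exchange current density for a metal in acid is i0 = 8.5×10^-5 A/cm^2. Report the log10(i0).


i0 = 8.5×10^-5 A/cm^2
log10(i0) = -4.071

-4.071


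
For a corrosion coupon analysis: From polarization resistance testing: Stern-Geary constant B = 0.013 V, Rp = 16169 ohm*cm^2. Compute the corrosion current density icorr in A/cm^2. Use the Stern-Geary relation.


Apply the Stern-Geary relation: icorr = B / Rp
icorr = 0.013 / 16169 = 8.04×10^-7 A/cm^2

8.04×10^-7 A/cm^2


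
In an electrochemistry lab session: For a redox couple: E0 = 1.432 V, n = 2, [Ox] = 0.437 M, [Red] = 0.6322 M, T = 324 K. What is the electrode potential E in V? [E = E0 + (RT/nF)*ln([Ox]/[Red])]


Apply the Nernst equation: E = E0 + (RT/nF)*ln([Ox]/[Red])
Step 1: RT/nF = 8.314*324/(2*96485) = 0.01395935 V
Step 2: [Ox]/[Red] = 0.437/0.6322 = 0.691237
Step 3: ln(0.691237) = -0.369273
Step 4: correction = 0.01395935 * -0.369273 = -0.005 V
E = 1.432 + -0.005 = 1.427 V

1.427 V


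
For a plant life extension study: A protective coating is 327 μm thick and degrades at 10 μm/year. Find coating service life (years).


Service life = thickness / degradation rate
Life = 327 / 10 = 32.7 years

32.7 years


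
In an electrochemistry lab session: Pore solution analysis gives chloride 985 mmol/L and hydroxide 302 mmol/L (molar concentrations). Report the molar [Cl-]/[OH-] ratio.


Threshold parameter = [Cl-] / [OH-] (molar basis; both in mmol/L, so units cancel)
Ratio = 985 / 302 = 3.26

3.26


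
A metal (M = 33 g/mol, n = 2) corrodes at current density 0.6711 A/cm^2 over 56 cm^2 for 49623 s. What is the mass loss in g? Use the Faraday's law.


Apply Faraday's law: m = i*A*t*M / (n*F)
Total charge passed Q = i*A*t = 0.6711*56*49623 = 1864911.7368 C
m = Q*M/(n*F) = 1864911.7368*33/(2*96485) = 318.9205 g

318.9205 g


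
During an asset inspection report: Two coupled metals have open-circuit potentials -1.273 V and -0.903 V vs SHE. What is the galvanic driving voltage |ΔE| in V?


Driving voltage is the absolute potential difference.
|ΔE| = |-1.273 − (-0.903)| = 0.37 V

0.37 V


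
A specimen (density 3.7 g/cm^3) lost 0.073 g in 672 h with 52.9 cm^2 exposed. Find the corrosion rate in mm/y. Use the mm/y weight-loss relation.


Apply the mm/y weight-loss relation: CR = 87600 * W / (D * A * T)
Numerator: 87600 * 0.073 = 6394.8
Denominator: 3.7 * 52.9 * 672 = 131530.56
CR = 6394.8 / 131530.56 = 0.04862 mm/y

0.04862 mm/y


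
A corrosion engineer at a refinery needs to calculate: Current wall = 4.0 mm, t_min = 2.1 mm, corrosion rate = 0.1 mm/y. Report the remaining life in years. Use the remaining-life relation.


Apply the remaining-life relation: RL = (t_current − t_min) / CR
RL = (4.0 − 2.1) / 0.1 = 1.9 / 0.1 = 19.0 years

19.0 years


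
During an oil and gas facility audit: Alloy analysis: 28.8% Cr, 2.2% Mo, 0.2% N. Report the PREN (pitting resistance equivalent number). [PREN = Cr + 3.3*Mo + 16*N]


Apply the PREN formula: PREN = Cr + 3.3*Mo + 16*N
PREN = 28.8 + 3.3*2.2 + 16*0.2
PREN = 28.8 + 7.26 + 3.2 = 39.26

39.26


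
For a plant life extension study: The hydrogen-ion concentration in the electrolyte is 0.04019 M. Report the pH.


pH = −log10[H+]
pH = −log10(0.04019) = 1.4

1.4


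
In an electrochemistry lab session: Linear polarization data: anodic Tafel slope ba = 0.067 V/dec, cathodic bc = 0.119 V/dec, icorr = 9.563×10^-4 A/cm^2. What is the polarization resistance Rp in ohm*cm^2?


Apply the Stern-Geary equation: Rp = ba*bc / (2.303*icorr*(ba+bc))
ba*bc = 0.067*0.119 = 0.007973
ba+bc = 0.186; 2.303*icorr*(ba+bc) = 2.303*9.563×10^-4*0.186 = 4.0963876×10^-4
Rp = 0.007973 / 4.0963876×10^-4 = 19.46 ohm*cm^2

19.46 ohm*cm^2


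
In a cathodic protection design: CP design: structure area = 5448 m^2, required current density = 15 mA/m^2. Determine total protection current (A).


I = area * current density, then convert mA → A (÷1000)
I = 5448 * 15 / 1000 = 81.72 A

81.72 A


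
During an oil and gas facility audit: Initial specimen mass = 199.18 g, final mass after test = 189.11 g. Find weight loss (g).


Weight loss = initial − final
WL = 199.18 − 189.11 = 10.07 g

10.07 g


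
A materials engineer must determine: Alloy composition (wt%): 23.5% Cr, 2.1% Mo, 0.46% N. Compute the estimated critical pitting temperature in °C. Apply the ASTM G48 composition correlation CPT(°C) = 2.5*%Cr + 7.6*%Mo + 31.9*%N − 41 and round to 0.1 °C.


Apply the ASTM G48 empirical CPT estimate: CPT(°C) = 2.5*%Cr + 7.6*%Mo + 31.9*%N − 41
2.5*23.5 = 58.75; 7.6*2.1 = 15.96; 31.9*0.46 = 14.674
CPT = 58.75 + 15.96 + 14.674 − 41 = 48.384 °C
Rounded to 0.1 °C: CPT ≈ 48.4 °C

48.4 °C


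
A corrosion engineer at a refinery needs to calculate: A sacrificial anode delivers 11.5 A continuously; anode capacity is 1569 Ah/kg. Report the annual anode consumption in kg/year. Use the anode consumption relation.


Annual consumption = current * hours per year / capacity
Rate = 11.5 * 8760 / 1569 = 64.2 kg/year

64.2 kg/year


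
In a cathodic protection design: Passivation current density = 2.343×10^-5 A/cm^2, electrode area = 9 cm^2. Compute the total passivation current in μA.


I = i_pass * A, then convert A → μA (×10^6)
I = 2.343×10^-5 * 9 * 10^6 = 210.87 μA

210.87 μA


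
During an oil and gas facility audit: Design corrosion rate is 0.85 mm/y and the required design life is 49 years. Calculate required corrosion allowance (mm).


Corrosion allowance = CR × design life
CA = 0.85 * 49 = 41.65 mm

41.65 mm


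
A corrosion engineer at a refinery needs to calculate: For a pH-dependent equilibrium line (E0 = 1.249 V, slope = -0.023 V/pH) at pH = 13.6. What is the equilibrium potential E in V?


Apply the Pourbaix line equation: E = E0 + slope*pH
E = 1.249 + (-0.023)*13.6 = 1.249 + (-0.3128) = 0.9362 V
Rounded to 4 decimal places: E = 0.9362 V

0.9362 V


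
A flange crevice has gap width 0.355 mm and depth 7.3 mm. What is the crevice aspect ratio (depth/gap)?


Aspect ratio = depth / gap
Ratio = 7.3 / 0.355 = 20.6

20.6


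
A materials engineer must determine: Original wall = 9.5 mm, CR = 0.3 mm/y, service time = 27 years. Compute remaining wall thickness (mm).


Remaining wall = original − CR × time
t = 9.5 − 0.3*27 = 9.5 − 8.1 = 1.4 mm

1.4 mm


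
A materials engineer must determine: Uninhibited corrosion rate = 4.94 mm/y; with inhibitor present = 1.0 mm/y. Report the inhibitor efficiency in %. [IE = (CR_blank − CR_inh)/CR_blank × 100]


Apply the inhibitor-efficiency definition: IE = (CR_blank − CR_inh)/CR_blank × 100
IE = (4.94 − 1.0) / 4.94 × 100
IE = 3.94 / 4.94 × 100 = 79.8 %

79.8 %


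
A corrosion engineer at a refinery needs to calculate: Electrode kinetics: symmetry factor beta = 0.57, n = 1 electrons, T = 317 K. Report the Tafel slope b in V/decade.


Apply the Tafel slope relation: b = 2.303*R*T/(beta*n*F)
Numerator: 2.303 * 8.314 * 317 = 6069.64
Denominator: 0.57 * 1 * 96485 = 54996.45
b = 6069.64 / 54996.45 = 0.11 V/decade

0.11 V/decade


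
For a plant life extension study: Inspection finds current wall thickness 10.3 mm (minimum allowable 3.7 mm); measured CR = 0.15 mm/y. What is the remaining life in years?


Apply the remaining-life relation: RL = (t_current − t_min) / CR
RL = (10.3 − 3.7) / 0.15 = 6.6 / 0.15 = 44.0 years

44.0 years


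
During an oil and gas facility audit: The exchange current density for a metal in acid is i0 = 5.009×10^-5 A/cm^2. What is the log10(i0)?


i0 = 5.009×10^-5 A/cm^2
log10(i0) = -4.3

-4.3


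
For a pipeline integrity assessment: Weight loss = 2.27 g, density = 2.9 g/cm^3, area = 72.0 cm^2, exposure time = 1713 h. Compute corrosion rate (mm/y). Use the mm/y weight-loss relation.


Apply the mm/y weight-loss relation: CR = 87600 * W / (D * A * T)
Numerator: 87600 * 2.27 = 198852.0
Denominator: 2.9 * 72.0 * 1713 = 357674.4
CR = 198852.0 / 357674.4 = 0.555958 mm/y

0.555958 mm/y


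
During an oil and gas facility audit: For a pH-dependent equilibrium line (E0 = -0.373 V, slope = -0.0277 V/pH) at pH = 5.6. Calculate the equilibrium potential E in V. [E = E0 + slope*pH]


Apply the Pourbaix line equation: E = E0 + slope*pH
E = -0.373 + (-0.0277)*5.6 = -0.373 + (-0.15512) = -0.52812 V
Rounded to 3 decimal places: E = -0.528 V

-0.528 V


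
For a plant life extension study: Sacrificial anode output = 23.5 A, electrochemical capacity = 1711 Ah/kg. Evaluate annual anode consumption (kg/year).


Annual consumption = current * hours per year / capacity
Rate = 23.5 * 8760 / 1711 = 120.3 kg/year

120.3 kg/year


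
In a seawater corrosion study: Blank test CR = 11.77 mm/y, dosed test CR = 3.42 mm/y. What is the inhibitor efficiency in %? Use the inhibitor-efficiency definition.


Apply the inhibitor-efficiency definition: IE = (CR_blank − CR_inh)/CR_blank × 100
IE = (11.77 − 3.42) / 11.77 × 100
IE = 8.35 / 11.77 × 100 = 70.9 %

70.9 %


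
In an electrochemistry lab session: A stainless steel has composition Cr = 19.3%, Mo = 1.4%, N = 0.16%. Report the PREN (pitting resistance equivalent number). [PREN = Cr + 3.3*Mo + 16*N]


Apply the PREN formula: PREN = Cr + 3.3*Mo + 16*N
PREN = 19.3 + 3.3*1.4 + 16*0.16
PREN = 19.3 + 4.62 + 2.56 = 26.48

26.48


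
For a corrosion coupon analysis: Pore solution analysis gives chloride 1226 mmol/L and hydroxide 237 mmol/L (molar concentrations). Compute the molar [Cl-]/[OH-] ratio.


Threshold parameter = [Cl-] / [OH-] (molar basis; both in mmol/L, so units cancel)
Ratio = 1226 / 237 = 5.17

5.17


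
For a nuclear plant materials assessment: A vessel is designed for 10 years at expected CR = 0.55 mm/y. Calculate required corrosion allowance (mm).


Corrosion allowance = CR × design life
CA = 0.55 * 10 = 5.5 mm

5.5 mm


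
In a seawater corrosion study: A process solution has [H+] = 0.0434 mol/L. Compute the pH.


pH = −log10[H+]
pH = −log10(0.0434) = 1.36

1.36


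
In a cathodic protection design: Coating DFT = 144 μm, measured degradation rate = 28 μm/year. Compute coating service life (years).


Service life = thickness / degradation rate
Life = 144 / 28 = 5.1 years

5.1 years


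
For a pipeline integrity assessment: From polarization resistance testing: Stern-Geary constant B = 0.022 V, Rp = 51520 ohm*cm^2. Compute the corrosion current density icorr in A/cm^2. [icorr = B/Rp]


Apply the Stern-Geary relation: icorr = B / Rp
icorr = 0.022 / 51520 = 4.27×10^-7 A/cm^2

4.27×10^-7 A/cm^2


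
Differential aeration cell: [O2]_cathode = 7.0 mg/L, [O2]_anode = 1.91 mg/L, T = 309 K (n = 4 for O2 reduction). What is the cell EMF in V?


Apply the Nernst concentration-cell relation: E = (RT/nF)*ln(C_cathode/C_anode)
RT/nF = 8.314*309/(4*96485) = 0.00665654 V
ln(7.0/1.91) = 1.29881
E = 0.00665654 * 1.29881 = 0.00865 V

0.00865 V


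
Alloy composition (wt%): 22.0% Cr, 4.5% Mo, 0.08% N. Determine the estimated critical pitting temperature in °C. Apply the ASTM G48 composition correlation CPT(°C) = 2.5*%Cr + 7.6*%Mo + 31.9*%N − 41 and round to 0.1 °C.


Apply the ASTM G48 empirical CPT estimate: CPT(°C) = 2.5*%Cr + 7.6*%Mo + 31.9*%N − 41
2.5*22.0 = 55; 7.6*4.5 = 34.2; 31.9*0.08 = 2.552
CPT = 55 + 34.2 + 2.552 − 41 = 50.752 °C
Rounded to 0.1 °C: CPT ≈ 50.8 °C

50.8 °C


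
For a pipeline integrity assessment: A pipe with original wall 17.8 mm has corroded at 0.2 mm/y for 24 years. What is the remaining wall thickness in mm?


Remaining wall = original − CR × time
t = 17.8 − 0.2*24 = 17.8 − 4.8 = 13.0 mm

13.0 mm


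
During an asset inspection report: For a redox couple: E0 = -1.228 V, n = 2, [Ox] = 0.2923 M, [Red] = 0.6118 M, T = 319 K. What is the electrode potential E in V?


Apply the Nernst equation: E = E0 + (RT/nF)*ln([Ox]/[Red])
Step 1: RT/nF = 8.314*319/(2*96485) = 0.01374393 V
Step 2: [Ox]/[Red] = 0.2923/0.6118 = 0.477771
Step 3: ln(0.477771) = -0.738624
Step 4: correction = 0.01374393 * -0.738624 = -0.0102 V
E = -1.228 + -0.0102 = -1.2382 V

-1.2382 V


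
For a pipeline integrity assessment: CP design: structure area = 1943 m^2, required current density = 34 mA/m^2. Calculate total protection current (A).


I = area * current density, then convert mA → A (÷1000)
I = 1943 * 34 / 1000 = 66.06 A

66.06 A


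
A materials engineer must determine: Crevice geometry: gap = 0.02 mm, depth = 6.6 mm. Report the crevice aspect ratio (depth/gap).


Aspect ratio = depth / gap
Ratio = 6.6 / 0.02 = 330.0

330.0


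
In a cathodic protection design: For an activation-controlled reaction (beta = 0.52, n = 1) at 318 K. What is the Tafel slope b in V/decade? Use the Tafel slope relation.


Apply the Tafel slope relation: b = 2.303*R*T/(beta*n*F)
Numerator: 2.303 * 8.314 * 318 = 6088.79
Denominator: 0.52 * 1 * 96485 = 50172.2
b = 6088.79 / 50172.2 = 0.1214 V/decade

0.1214 V/decade


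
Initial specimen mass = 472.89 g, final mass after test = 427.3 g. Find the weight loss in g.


Weight loss = initial − final
WL = 472.89 − 427.3 = 45.59 g

45.59 g


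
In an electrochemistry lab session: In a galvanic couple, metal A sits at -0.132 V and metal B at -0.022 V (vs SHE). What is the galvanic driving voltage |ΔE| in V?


Driving voltage is the absolute potential difference.
|ΔE| = |-0.132 − (-0.022)| = 0.11 V

0.11 V


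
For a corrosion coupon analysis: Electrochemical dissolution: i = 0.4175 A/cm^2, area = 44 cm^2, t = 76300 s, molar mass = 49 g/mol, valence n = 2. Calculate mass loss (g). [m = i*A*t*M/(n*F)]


Apply Faraday's law: m = i*A*t*M / (n*F)
Total charge passed Q = i*A*t = 0.4175*44*76300 = 1401631 C
m = Q*M/(n*F) = 1401631*49/(2*96485) = 355.90983 g

355.90983 g


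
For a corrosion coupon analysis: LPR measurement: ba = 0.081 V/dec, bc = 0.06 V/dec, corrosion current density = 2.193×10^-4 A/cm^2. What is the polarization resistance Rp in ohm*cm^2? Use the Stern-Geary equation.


Apply the Stern-Geary equation: Rp = ba*bc / (2.303*icorr*(ba+bc))
ba*bc = 0.081*0.06 = 0.00486
ba+bc = 0.141; 2.303*icorr*(ba+bc) = 2.303*2.193×10^-4*0.141 = 7.1211754×10^-5
Rp = 0.00486 / 7.1211754×10^-5 = 68.2 ohm*cm^2

68.2 ohm*cm^2


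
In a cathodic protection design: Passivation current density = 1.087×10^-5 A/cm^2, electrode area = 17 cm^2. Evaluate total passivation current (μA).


I = i_pass * A, then convert A → μA (×10^6)
I = 1.087×10^-5 * 17 * 10^6 = 184.79 μA

184.79 μA


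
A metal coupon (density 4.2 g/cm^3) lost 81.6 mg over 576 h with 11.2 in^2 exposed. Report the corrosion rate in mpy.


Apply the mpy weight-loss relation: CR = 534 * W / (D * A * T)
Numerator: 534 * 81.6 = 43574.4
Denominator: 4.2 * 11.2 * 576 = 27095.04
CR = 43574.4 / 27095.04 = 1.608 mpy

1.608 mpy


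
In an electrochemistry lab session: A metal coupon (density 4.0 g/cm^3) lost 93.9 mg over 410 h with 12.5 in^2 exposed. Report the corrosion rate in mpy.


Apply the mpy weight-loss relation: CR = 534 * W / (D * A * T)
Numerator: 534 * 93.9 = 50142.6
Denominator: 4.0 * 12.5 * 410 = 20500.0
CR = 50142.6 / 20500.0 = 2.446 mpy

2.446 mpy


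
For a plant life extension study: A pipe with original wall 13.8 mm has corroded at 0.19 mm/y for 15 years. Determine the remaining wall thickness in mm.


Remaining wall = original − CR × time
t = 13.8 − 0.19*15 = 13.8 − 2.85 = 10.95 mm

10.95 mm


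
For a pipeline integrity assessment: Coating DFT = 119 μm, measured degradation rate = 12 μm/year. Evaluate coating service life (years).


Service life = thickness / degradation rate
Life = 119 / 12 = 9.9 years

9.9 years


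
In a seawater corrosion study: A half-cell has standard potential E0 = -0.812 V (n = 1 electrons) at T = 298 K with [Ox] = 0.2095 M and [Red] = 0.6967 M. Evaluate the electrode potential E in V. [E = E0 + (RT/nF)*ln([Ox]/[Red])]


Apply the Nernst equation: E = E0 + (RT/nF)*ln([Ox]/[Red])
Step 1: RT/nF = 8.314*298/(1*96485) = 0.02567831 V
Step 2: [Ox]/[Red] = 0.2095/0.6967 = 0.300703
Step 3: ln(0.300703) = -1.201632
Step 4: correction = 0.02567831 * -1.201632 = -0.031 V
E = -0.812 + -0.031 = -0.843 V

-0.843 V


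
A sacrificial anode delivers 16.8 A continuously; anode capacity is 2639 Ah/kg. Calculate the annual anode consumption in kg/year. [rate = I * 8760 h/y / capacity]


Annual consumption = current * hours per year / capacity
Rate = 16.8 * 8760 / 2639 = 55.8 kg/year

55.8 kg/year


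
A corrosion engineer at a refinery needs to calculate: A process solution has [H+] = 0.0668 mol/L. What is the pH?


pH = −log10[H+]
pH = −log10(0.0668) = 1.18

1.18


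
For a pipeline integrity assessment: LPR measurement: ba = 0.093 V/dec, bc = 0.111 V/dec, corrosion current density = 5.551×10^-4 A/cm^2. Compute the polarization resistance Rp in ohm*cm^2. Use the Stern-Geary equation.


Apply the Stern-Geary equation: Rp = ba*bc / (2.303*icorr*(ba+bc))
ba*bc = 0.093*0.111 = 0.010323
ba+bc = 0.204; 2.303*icorr*(ba+bc) = 2.303*5.551×10^-4*0.204 = 2.6079264×10^-4
Rp = 0.010323 / 2.6079264×10^-4 = 39.6 ohm*cm^2

39.6 ohm*cm^2


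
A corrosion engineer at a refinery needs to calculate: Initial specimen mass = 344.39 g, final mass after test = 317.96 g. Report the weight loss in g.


Weight loss = initial − final
WL = 344.39 − 317.96 = 26.43 g

26.43 g


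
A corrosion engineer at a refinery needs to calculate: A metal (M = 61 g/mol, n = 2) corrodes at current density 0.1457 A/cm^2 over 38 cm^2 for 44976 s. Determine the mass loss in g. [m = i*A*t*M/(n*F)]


Apply Faraday's law: m = i*A*t*M / (n*F)
Total charge passed Q = i*A*t = 0.1457*38*44976 = 249014.1216 C
m = Q*M/(n*F) = 249014.1216*61/(2*96485) = 78.7162 g

78.7162 g


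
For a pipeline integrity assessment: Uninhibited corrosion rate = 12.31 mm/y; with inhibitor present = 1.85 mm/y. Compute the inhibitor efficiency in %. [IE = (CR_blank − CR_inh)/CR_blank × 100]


Apply the inhibitor-efficiency definition: IE = (CR_blank − CR_inh)/CR_blank × 100
IE = (12.31 − 1.85) / 12.31 × 100
IE = 10.46 / 12.31 × 100 = 85.0 %

85.0 %


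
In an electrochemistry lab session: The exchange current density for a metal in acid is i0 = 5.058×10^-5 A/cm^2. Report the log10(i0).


i0 = 5.058×10^-5 A/cm^2
log10(i0) = -4.296

-4.296


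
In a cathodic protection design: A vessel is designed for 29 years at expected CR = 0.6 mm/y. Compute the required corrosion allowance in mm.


Corrosion allowance = CR × design life
CA = 0.6 * 29 = 17.4 mm

17.4 mm


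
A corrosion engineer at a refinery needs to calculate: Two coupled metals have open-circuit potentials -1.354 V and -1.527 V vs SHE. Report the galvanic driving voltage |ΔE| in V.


Driving voltage is the absolute potential difference.
|ΔE| = |-1.354 − (-1.527)| = 0.173 V

0.173 V


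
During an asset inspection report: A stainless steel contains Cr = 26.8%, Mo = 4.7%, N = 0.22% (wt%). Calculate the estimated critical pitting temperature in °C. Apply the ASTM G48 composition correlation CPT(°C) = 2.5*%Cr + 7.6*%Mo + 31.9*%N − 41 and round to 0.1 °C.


Apply the ASTM G48 empirical CPT estimate: CPT(°C) = 2.5*%Cr + 7.6*%Mo + 31.9*%N − 41
2.5*26.8 = 67; 7.6*4.7 = 35.72; 31.9*0.22 = 7.018
CPT = 67 + 35.72 + 7.018 − 41 = 68.738 °C
Rounded to 0.1 °C: CPT ≈ 68.7 °C

68.7 °C


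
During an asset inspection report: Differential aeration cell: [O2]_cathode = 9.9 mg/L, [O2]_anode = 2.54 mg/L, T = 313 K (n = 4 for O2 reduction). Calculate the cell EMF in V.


Apply the Nernst concentration-cell relation: E = (RT/nF)*ln(C_cathode/C_anode)
RT/nF = 8.314*313/(4*96485) = 0.00674271 V
ln(9.9/2.54) = 1.36037
E = 0.00674271 * 1.36037 = 0.00917 V

0.00917 V


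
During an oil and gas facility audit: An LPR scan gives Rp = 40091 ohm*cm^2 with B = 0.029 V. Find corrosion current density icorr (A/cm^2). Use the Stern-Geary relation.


Apply the Stern-Geary relation: icorr = B / Rp
icorr = 0.029 / 40091 = 7.234×10^-7 A/cm^2

7.234×10^-7 A/cm^2


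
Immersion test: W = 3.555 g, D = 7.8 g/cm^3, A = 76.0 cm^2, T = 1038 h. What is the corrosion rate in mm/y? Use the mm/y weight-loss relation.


Apply the mm/y weight-loss relation: CR = 87600 * W / (D * A * T)
Numerator: 87600 * 3.555 = 311418.0
Denominator: 7.8 * 76.0 * 1038 = 615326.4
CR = 311418.0 / 615326.4 = 0.5061 mm/y

0.5061 mm/y


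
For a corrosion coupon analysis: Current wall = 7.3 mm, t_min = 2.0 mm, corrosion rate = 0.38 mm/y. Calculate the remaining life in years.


Apply the remaining-life relation: RL = (t_current − t_min) / CR
RL = (7.3 − 2.0) / 0.38 = 5.3 / 0.38 = 13.9 years

13.9 years


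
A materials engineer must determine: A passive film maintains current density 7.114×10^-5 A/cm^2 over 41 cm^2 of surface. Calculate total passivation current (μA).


I = i_pass * A, then convert A → μA (×10^6)
I = 7.114×10^-5 * 41 * 10^6 = 2916.74 μA

2916.74 μA


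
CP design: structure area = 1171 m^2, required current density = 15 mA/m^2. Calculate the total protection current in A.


I = area * current density, then convert mA → A (÷1000)
I = 1171 * 15 / 1000 = 17.57 A

17.57 A


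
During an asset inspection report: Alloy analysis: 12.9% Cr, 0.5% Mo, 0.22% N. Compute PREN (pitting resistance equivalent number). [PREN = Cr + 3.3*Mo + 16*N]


Apply the PREN formula: PREN = Cr + 3.3*Mo + 16*N
PREN = 12.9 + 3.3*0.5 + 16*0.22
PREN = 12.9 + 1.65 + 3.52 = 18.07

18.07


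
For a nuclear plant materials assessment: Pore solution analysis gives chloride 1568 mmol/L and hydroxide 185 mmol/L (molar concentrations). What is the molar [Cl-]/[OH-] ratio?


Threshold parameter = [Cl-] / [OH-] (molar basis; both in mmol/L, so units cancel)
Ratio = 1568 / 185 = 8.48

8.48


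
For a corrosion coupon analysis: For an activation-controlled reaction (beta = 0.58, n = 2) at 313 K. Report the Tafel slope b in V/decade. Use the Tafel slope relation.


Apply the Tafel slope relation: b = 2.303*R*T/(beta*n*F)
Numerator: 2.303 * 8.314 * 313 = 5993.06
Denominator: 0.58 * 2 * 96485 = 111922.6
b = 5993.06 / 111922.6 = 0.0535 V/decade

0.0535 V/decade


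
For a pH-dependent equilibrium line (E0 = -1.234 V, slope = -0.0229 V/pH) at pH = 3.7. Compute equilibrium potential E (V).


Apply the Pourbaix line equation: E = E0 + slope*pH
E = -1.234 + (-0.0229)*3.7 = -1.234 + (-0.08473) = -1.31873 V
Rounded to 4 decimal places: E = -1.3187 V

-1.3187 V


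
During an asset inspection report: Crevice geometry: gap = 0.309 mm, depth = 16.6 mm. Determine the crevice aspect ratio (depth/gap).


Aspect ratio = depth / gap
Ratio = 16.6 / 0.309 = 53.7

53.7


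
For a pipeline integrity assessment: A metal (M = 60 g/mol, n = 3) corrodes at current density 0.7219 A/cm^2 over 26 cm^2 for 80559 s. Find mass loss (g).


Apply Faraday's law: m = i*A*t*M / (n*F)
Total charge passed Q = i*A*t = 0.7219*26*80559 = 1512044.0946 C
m = Q*M/(n*F) = 1512044.0946*60/(3*96485) = 313.426 g

313.426 g


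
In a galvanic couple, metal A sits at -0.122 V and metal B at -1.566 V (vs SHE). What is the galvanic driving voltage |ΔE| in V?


Driving voltage is the absolute potential difference.
|ΔE| = |-0.122 − (-1.566)| = 1.444 V

1.444 V


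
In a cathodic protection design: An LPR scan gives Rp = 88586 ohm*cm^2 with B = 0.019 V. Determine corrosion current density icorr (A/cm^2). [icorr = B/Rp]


Apply the Stern-Geary relation: icorr = B / Rp
icorr = 0.019 / 88586 = 2.145×10^-7 A/cm^2

2.145×10^-7 A/cm^2


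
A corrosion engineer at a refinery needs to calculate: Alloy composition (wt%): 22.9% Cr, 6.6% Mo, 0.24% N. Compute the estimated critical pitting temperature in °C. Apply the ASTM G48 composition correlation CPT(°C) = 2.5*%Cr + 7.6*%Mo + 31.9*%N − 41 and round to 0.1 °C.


Apply the ASTM G48 empirical CPT estimate: CPT(°C) = 2.5*%Cr + 7.6*%Mo + 31.9*%N − 41
2.5*22.9 = 57.25; 7.6*6.6 = 50.16; 31.9*0.24 = 7.656
CPT = 57.25 + 50.16 + 7.656 − 41 = 74.066 °C
Rounded to 0.1 °C: CPT ≈ 74.1 °C

74.1 °C


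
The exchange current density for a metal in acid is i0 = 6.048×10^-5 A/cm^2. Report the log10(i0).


i0 = 6.048×10^-5 A/cm^2
log10(i0) = -4.218

-4.218


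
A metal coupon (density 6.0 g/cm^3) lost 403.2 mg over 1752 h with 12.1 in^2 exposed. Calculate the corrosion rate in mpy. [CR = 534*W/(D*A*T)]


Apply the mpy weight-loss relation: CR = 534 * W / (D * A * T)
Numerator: 534 * 403.2 = 215308.8
Denominator: 6.0 * 12.1 * 1752 = 127195.2
CR = 215308.8 / 127195.2 = 1.693 mpy

1.693 mpy


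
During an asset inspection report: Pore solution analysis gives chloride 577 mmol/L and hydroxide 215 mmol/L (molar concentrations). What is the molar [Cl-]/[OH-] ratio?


Threshold parameter = [Cl-] / [OH-] (molar basis; both in mmol/L, so units cancel)
Ratio = 577 / 215 = 2.68

2.68


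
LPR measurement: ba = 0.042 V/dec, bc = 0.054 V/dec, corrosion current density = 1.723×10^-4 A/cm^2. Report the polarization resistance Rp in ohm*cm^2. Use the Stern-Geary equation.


Apply the Stern-Geary equation: Rp = ba*bc / (2.303*icorr*(ba+bc))
ba*bc = 0.042*0.054 = 0.002268
ba+bc = 0.096; 2.303*icorr*(ba+bc) = 2.303*1.723×10^-4*0.096 = 3.8093462×10^-5
Rp = 0.002268 / 3.8093462×10^-5 = 59.54 ohm*cm^2

59.54 ohm*cm^2


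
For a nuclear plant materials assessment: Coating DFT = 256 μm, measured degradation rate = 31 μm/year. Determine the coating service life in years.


Service life = thickness / degradation rate
Life = 256 / 31 = 8.3 years

8.3 years


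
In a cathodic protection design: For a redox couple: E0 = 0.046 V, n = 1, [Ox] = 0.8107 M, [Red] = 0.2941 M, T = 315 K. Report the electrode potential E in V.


Apply the Nernst equation: E = E0 + (RT/nF)*ln([Ox]/[Red])
Step 1: RT/nF = 8.314*315/(1*96485) = 0.02714318 V
Step 2: [Ox]/[Red] = 0.8107/0.2941 = 2.756545
Step 3: ln(2.756545) = 1.013978
Step 4: correction = 0.02714318 * 1.013978 = 0.028 V
E = 0.046 + 0.028 = 0.074 V

0.074 V


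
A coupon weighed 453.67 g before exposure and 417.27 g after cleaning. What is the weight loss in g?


Weight loss = initial − final
WL = 453.67 − 417.27 = 36.4 g

36.4 g


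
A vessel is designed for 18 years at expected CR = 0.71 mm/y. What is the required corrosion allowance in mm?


Corrosion allowance = CR × design life
CA = 0.71 * 18 = 12.78 mm

12.78 mm


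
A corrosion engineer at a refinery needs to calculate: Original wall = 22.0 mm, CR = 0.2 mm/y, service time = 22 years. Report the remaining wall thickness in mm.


Remaining wall = original − CR × time
t = 22.0 − 0.2*22 = 22.0 − 4.4 = 17.6 mm

17.6 mm


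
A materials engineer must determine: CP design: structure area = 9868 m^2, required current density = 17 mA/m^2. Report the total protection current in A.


I = area * current density, then convert mA → A (÷1000)
I = 9868 * 17 / 1000 = 167.76 A

167.76 A


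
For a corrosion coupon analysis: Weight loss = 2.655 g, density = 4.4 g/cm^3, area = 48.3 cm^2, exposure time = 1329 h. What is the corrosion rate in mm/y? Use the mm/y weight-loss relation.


Apply the mm/y weight-loss relation: CR = 87600 * W / (D * A * T)
Numerator: 87600 * 2.655 = 232578.0
Denominator: 4.4 * 48.3 * 1329 = 282439.08
CR = 232578.0 / 282439.08 = 0.82346 mm/y

0.82346 mm/y


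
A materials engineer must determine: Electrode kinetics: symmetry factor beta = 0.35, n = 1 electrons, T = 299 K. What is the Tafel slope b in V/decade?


Apply the Tafel slope relation: b = 2.303*R*T/(beta*n*F)
Numerator: 2.303 * 8.314 * 299 = 5725.0
Denominator: 0.35 * 1 * 96485 = 33769.75
b = 5725.0 / 33769.75 = 0.1695 V/decade

0.1695 V/decade


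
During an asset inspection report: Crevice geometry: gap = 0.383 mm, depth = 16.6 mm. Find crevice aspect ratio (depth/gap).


Aspect ratio = depth / gap
Ratio = 16.6 / 0.383 = 43.3

43.3


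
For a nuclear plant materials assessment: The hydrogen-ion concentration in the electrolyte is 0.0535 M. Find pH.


pH = −log10[H+]
pH = −log10(0.0535) = 1.27

1.27


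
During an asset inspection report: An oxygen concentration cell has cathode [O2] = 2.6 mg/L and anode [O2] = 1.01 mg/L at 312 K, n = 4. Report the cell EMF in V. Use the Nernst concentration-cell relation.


Apply the Nernst concentration-cell relation: E = (RT/nF)*ln(C_cathode/C_anode)
RT/nF = 8.314*312/(4*96485) = 0.00672117 V
ln(2.6/1.01) = 0.94556
E = 0.00672117 * 0.94556 = 0.00636 V

0.00636 V


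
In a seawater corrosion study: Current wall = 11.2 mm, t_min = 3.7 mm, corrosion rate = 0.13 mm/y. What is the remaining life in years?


Apply the remaining-life relation: RL = (t_current − t_min) / CR
RL = (11.2 − 3.7) / 0.13 = 7.5 / 0.13 = 57.7 years

57.7 years


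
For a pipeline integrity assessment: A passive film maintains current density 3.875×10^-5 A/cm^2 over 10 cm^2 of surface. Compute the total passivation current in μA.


I = i_pass * A, then convert A → μA (×10^6)
I = 3.875×10^-5 * 10 * 10^6 = 387.5 μA

387.5 μA


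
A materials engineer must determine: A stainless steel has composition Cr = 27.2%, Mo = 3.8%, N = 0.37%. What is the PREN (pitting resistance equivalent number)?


Apply the PREN formula: PREN = Cr + 3.3*Mo + 16*N
PREN = 27.2 + 3.3*3.8 + 16*0.37
PREN = 27.2 + 12.54 + 5.92 = 45.66

45.66


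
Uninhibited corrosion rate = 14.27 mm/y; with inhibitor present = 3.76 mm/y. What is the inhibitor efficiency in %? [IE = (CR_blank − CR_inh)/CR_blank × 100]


Apply the inhibitor-efficiency definition: IE = (CR_blank − CR_inh)/CR_blank × 100
IE = (14.27 − 3.76) / 14.27 × 100
IE = 10.51 / 14.27 × 100 = 73.7 %

73.7 %


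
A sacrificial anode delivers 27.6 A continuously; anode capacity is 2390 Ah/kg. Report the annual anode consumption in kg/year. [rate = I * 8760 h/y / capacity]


Annual consumption = current * hours per year / capacity
Rate = 27.6 * 8760 / 2390 = 101.2 kg/year

101.2 kg/year


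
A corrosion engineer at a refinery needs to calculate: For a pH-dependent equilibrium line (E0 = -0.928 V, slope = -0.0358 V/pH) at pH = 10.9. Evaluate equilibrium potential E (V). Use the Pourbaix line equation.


Apply the Pourbaix line equation: E = E0 + slope*pH
E = -0.928 + (-0.0358)*10.9 = -0.928 + (-0.39022) = -1.31822 V
Rounded to 3 decimal places: E = -1.318 V

-1.318 V


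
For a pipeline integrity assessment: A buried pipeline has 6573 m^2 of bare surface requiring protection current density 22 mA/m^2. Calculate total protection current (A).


I = area * current density, then convert mA → A (÷1000)
I = 6573 * 22 / 1000 = 144.61 A

144.61 A


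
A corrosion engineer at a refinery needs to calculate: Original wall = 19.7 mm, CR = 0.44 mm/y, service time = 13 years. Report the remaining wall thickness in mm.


Remaining wall = original − CR × time
t = 19.7 − 0.44*13 = 19.7 − 5.72 = 13.98 mm

13.98 mm


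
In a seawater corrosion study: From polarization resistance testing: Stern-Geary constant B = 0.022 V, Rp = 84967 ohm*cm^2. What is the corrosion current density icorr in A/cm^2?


Apply the Stern-Geary relation: icorr = B / Rp
icorr = 0.022 / 84967 = 2.589×10^-7 A/cm^2

2.589×10^-7 A/cm^2


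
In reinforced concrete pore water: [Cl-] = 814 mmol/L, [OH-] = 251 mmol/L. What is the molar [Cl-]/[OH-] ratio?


Threshold parameter = [Cl-] / [OH-] (molar basis; both in mmol/L, so units cancel)
Ratio = 814 / 251 = 3.24

3.24


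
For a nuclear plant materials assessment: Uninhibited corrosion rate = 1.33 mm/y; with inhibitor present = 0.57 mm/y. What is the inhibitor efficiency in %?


Apply the inhibitor-efficiency definition: IE = (CR_blank − CR_inh)/CR_blank × 100
IE = (1.33 − 0.57) / 1.33 × 100
IE = 0.76 / 1.33 × 100 = 57.1 %

57.1 %


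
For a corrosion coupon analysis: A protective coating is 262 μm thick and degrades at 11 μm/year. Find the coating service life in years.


Service life = thickness / degradation rate
Life = 262 / 11 = 23.8 years

23.8 years


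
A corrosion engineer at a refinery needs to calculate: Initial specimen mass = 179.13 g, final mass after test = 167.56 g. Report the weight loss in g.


Weight loss = initial − final
WL = 179.13 − 167.56 = 11.57 g

11.57 g


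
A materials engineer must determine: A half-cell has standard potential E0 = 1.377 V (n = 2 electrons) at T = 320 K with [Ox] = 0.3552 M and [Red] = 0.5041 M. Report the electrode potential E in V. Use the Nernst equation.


Apply the Nernst equation: E = E0 + (RT/nF)*ln([Ox]/[Red])
Step 1: RT/nF = 8.314*320/(2*96485) = 0.01378701 V
Step 2: [Ox]/[Red] = 0.3552/0.5041 = 0.704622
Step 3: ln(0.704622) = -0.350094
Step 4: correction = 0.01378701 * -0.350094 = -0.005 V
E = 1.377 + -0.005 = 1.372 V

1.372 V


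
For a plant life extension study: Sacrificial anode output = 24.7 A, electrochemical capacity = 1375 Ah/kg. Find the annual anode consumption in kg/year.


Annual consumption = current * hours per year / capacity
Rate = 24.7 * 8760 / 1375 = 157.4 kg/year

157.4 kg/year


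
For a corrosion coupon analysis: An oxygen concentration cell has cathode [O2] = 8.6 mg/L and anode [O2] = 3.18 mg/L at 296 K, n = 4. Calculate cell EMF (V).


Apply the Nernst concentration-cell relation: E = (RT/nF)*ln(C_cathode/C_anode)
RT/nF = 8.314*296/(4*96485) = 0.00637649 V
ln(8.6/3.18) = 0.99488
E = 0.00637649 * 0.99488 = 0.00634 V

0.00634 V


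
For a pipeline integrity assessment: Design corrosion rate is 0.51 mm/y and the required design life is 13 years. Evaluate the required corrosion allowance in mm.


Corrosion allowance = CR × design life
CA = 0.51 * 13 = 6.63 mm

6.63 mm


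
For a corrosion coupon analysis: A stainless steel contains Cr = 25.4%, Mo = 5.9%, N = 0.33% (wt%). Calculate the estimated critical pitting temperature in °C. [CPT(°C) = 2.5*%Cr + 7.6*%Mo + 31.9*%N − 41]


Apply the ASTM G48 empirical CPT estimate: CPT(°C) = 2.5*%Cr + 7.6*%Mo + 31.9*%N − 41
2.5*25.4 = 63.5; 7.6*5.9 = 44.84; 31.9*0.33 = 10.527
CPT = 63.5 + 44.84 + 10.527 − 41 = 77.867 °C
Rounded to 0.1 °C: CPT ≈ 77.9 °C

77.9 °C


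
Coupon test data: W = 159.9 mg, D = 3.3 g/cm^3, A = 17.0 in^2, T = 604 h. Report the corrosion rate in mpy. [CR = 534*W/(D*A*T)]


Apply the mpy weight-loss relation: CR = 534 * W / (D * A * T)
Numerator: 534 * 159.9 = 85386.6
Denominator: 3.3 * 17.0 * 604 = 33884.4
CR = 85386.6 / 33884.4 = 2.5199 mpy

2.5199 mpy


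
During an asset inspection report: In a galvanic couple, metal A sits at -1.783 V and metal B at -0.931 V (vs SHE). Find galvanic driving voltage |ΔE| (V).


Driving voltage is the absolute potential difference.
|ΔE| = |-1.783 − (-0.931)| = 0.852 V

0.852 V


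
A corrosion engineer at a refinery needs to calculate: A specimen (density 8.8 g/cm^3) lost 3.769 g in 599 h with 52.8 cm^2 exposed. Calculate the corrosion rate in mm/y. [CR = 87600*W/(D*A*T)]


Apply the mm/y weight-loss relation: CR = 87600 * W / (D * A * T)
Numerator: 87600 * 3.769 = 330164.4
Denominator: 8.8 * 52.8 * 599 = 278319.36
CR = 330164.4 / 278319.36 = 1.186279 mm/y

1.186279 mm/y


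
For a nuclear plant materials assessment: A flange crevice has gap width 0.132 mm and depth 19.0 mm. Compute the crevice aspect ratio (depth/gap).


Aspect ratio = depth / gap
Ratio = 19.0 / 0.132 = 143.9

143.9


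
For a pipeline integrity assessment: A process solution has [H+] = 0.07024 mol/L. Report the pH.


pH = −log10[H+]
pH = −log10(0.07024) = 1.15

1.15


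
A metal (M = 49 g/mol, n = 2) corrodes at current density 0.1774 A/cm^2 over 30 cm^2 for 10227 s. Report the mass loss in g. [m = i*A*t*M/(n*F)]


Apply Faraday's law: m = i*A*t*M / (n*F)
Total charge passed Q = i*A*t = 0.1774*30*10227 = 54428.094 C
m = Q*M/(n*F) = 54428.094*49/(2*96485) = 13.821 g

13.821 g


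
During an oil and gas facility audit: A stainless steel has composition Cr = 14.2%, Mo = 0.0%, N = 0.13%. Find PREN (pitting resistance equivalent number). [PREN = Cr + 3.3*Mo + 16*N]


Apply the PREN formula: PREN = Cr + 3.3*Mo + 16*N
PREN = 14.2 + 3.3*0.0 + 16*0.13
PREN = 14.2 + 0.0 + 2.08 = 16.28

16.28


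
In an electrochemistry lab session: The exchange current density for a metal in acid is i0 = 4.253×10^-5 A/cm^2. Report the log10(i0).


i0 = 4.253×10^-5 A/cm^2
log10(i0) = -4.371

-4.371


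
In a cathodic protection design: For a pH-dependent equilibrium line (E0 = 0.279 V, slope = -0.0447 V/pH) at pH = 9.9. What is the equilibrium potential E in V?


Apply the Pourbaix line equation: E = E0 + slope*pH
E = 0.279 + (-0.0447)*9.9 = 0.279 + (-0.44253) = -0.16353 V
Rounded to 4 decimal places: E = -0.1635 V

-0.1635 V


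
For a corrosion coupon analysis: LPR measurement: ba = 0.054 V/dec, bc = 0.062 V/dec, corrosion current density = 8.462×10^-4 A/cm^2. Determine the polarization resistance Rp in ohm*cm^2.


Apply the Stern-Geary equation: Rp = ba*bc / (2.303*icorr*(ba+bc))
ba*bc = 0.054*0.062 = 0.003348
ba+bc = 0.116; 2.303*icorr*(ba+bc) = 2.303*8.462×10^-4*0.116 = 2.2606064×10^-4
Rp = 0.003348 / 2.2606064×10^-4 = 14.81 ohm*cm^2

14.81 ohm*cm^2


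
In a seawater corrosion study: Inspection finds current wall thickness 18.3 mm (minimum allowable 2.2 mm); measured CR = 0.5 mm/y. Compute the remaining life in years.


Apply the remaining-life relation: RL = (t_current − t_min) / CR
RL = (18.3 − 2.2) / 0.5 = 16.1 / 0.5 = 32.2 years

32.2 years


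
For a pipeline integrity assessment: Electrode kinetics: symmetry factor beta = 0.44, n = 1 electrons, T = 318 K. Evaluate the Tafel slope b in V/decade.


Apply the Tafel slope relation: b = 2.303*R*T/(beta*n*F)
Numerator: 2.303 * 8.314 * 318 = 6088.79
Denominator: 0.44 * 1 * 96485 = 42453.4
b = 6088.79 / 42453.4 = 0.1434 V/decade

0.1434 V/decade
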